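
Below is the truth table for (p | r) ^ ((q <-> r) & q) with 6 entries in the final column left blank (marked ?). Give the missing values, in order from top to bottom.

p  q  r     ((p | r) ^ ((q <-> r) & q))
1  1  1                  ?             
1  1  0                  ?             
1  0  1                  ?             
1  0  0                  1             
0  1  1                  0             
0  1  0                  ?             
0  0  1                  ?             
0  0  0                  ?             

0, 1, 1, 0, 1, 0

Row p=1, q=1, r=1: (p | r) = 1, ((q <-> r) & q) = 1, so ((p | r) ^ ((q <-> r) & q)) = 0.
Row p=1, q=1, r=0: (p | r) = 1, ((q <-> r) & q) = 0, so ((p | r) ^ ((q <-> r) & q)) = 1.
Row p=1, q=0, r=1: (p | r) = 1, ((q <-> r) & q) = 0, so ((p | r) ^ ((q <-> r) & q)) = 1.
Row p=0, q=1, r=0: (p | r) = 0, ((q <-> r) & q) = 0, so ((p | r) ^ ((q <-> r) & q)) = 0.
Row p=0, q=0, r=1: (p | r) = 1, ((q <-> r) & q) = 0, so ((p | r) ^ ((q <-> r) & q)) = 1.
Row p=0, q=0, r=0: (p | r) = 0, ((q <-> r) & q) = 0, so ((p | r) ^ ((q <-> r) & q)) = 0.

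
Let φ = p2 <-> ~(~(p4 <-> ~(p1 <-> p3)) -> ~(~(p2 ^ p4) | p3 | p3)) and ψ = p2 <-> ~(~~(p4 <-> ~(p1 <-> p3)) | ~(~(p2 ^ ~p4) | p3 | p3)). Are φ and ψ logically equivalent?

not equivalent

p1 | p2 | p3 | p4 || φ | ψ
T  | T  | T  | T  || T | T
T  | T  | T  | F  || F | F
T  | T  | F  | T  || F | F
T  | T  | F  | F  || F | T
T  | F  | T  | T  || F | F
T  | F  | T  | F  || T | T
T  | F  | F  | T  || T | T
T  | F  | F  | F  || F | T
F  | T  | T  | T  || F | F
F  | T  | T  | F  || T | T
F  | T  | F  | T  || T | F
F  | T  | F  | F  || F | F
F  | F  | T  | T  || T | T
F  | F  | T  | F  || F | F
F  | F  | F  | T  || T | F
F  | F  | F  | F  || T | T
The columns differ at p1=T, p2=T, p3=F, p4=F (φ=F, ψ=T), so they are not equivalent.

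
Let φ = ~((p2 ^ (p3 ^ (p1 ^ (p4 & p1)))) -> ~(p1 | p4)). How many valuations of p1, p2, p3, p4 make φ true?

6

  p1     p2     p3     p4      (p4 & p1)  (p1 ^ (p4 & p1))  (p3 ^ (p1 ^ (p4 & p1)))  (p1 | p4)  ~(p1 | p4)    φ  
 True   True   True   True        True         False                  True              True      False     False
 True   True   True  False       False          True                 False              True      False      True
 True   True  False   True        True         False                 False              True      False      True
 True   True  False  False       False          True                  True              True      False     False
 True  False   True   True        True         False                  True              True      False      True
 True  False   True  False       False          True                 False              True      False     False
 True  False  False   True        True         False                 False              True      False     False
 True  False  False  False       False          True                  True              True      False      True
False   True   True   True       False         False                  True              True      False     False
False   True   True  False       False         False                  True             False       True     False
False   True  False   True       False         False                 False              True      False      True
False   True  False  False       False         False                 False             False       True     False
False  False   True   True       False         False                  True              True      False      True
False  False   True  False       False         False                  True             False       True     False
False  False  False   True       False         False                 False              True      False     False
False  False  False  False       False         False                 False             False       True     False
The formula is true on 6 of the 16 rows.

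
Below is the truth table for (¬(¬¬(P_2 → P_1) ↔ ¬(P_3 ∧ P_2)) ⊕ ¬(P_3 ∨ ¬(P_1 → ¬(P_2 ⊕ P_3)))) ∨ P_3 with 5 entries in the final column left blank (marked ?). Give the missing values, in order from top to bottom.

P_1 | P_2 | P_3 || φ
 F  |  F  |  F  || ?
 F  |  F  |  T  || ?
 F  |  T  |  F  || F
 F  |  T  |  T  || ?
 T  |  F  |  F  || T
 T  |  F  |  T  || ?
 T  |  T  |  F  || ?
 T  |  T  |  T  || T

Row P_1=F, P_2=F, P_3=F: (¬(¬¬(P_2 → P_1) ↔ ¬(P_3 ∧ P_2)) ⊕ ¬(P_3 ∨ ¬(P_1 → ¬(P_2 ⊕ P_3)))) = T, so the formula = T.
Row P_1=F, P_2=F, P_3=T: (¬(¬¬(P_2 → P_1) ↔ ¬(P_3 ∧ P_2)) ⊕ ¬(P_3 ∨ ¬(P_1 → ¬(P_2 ⊕ P_3)))) = F, so the formula = T.
Row P_1=F, P_2=T, P_3=T: (¬(¬¬(P_2 → P_1) ↔ ¬(P_3 ∧ P_2)) ⊕ ¬(P_3 ∨ ¬(P_1 → ¬(P_2 ⊕ P_3)))) = F, so the formula = T.
Row P_1=T, P_2=F, P_3=T: (¬(¬¬(P_2 → P_1) ↔ ¬(P_3 ∧ P_2)) ⊕ ¬(P_3 ∨ ¬(P_1 → ¬(P_2 ⊕ P_3)))) = F, so the formula = T.
Row P_1=T, P_2=T, P_3=F: (¬(¬¬(P_2 → P_1) ↔ ¬(P_3 ∧ P_2)) ⊕ ¬(P_3 ∨ ¬(P_1 → ¬(P_2 ⊕ P_3)))) = F, so the formula = F.

T, T, T, T, F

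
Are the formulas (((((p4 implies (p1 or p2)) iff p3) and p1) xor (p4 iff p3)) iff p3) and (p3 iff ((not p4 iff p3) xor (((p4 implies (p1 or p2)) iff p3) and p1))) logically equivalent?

not equivalent

p1  p2  p3  p4  |  φ  ψ
1   1   1   1   |  0  1
1   1   1   0   |  1  0
1   1   0   1   |  1  0
1   1   0   0   |  0  1
1   0   1   1   |  0  1
1   0   1   0   |  1  0
1   0   0   1   |  1  0
1   0   0   0   |  0  1
0   1   1   1   |  1  0
0   1   1   0   |  0  1
0   1   0   1   |  1  0
0   1   0   0   |  0  1
0   0   1   1   |  1  0
0   0   1   0   |  0  1
0   0   0   1   |  1  0
0   0   0   0   |  0  1
The columns differ at p1=1, p2=1, p3=1, p4=1 (φ=0, ψ=1), so they are not equivalent.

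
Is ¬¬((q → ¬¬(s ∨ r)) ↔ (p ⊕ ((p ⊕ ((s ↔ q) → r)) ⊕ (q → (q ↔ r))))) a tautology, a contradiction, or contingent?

contingent

p | q | r | s || φ
T | T | T | T || F
T | T | T | F || F
T | T | F | T || F
T | T | F | F || F
T | F | T | T || F
T | F | T | F || F
T | F | F | T || F
T | F | F | F || T
F | T | T | T || F
F | T | T | F || F
F | T | F | T || F
F | T | F | F || F
F | F | T | T || F
F | F | T | F || F
F | F | F | T || F
F | F | F | F || T
2 of 16 rows are T, so the formula is contingent.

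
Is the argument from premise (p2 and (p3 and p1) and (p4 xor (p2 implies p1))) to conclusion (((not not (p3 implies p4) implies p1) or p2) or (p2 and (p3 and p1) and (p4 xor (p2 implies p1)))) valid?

yes

p1  p2  p3  p4  |  φ  ψ
T   T   T   T   |  F  T
T   T   T   F   |  T  T
T   T   F   T   |  F  T
T   T   F   F   |  F  T
T   F   T   T   |  F  T
T   F   T   F   |  F  T
T   F   F   T   |  F  T
T   F   F   F   |  F  T
F   T   T   T   |  F  T
F   T   T   F   |  F  T
F   T   F   T   |  F  T
F   T   F   F   |  F  T
F   F   T   T   |  F  F
F   F   T   F   |  F  T
F   F   F   T   |  F  F
F   F   F   F   |  F  F
In every row where φ is true, ψ is also true, so φ ⊨ ψ.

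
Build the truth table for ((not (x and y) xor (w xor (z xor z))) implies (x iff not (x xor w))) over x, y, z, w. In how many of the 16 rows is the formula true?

10

  x   |   y   |   z   |   w   ||   φ  
False | False | False | False || False
False | False | False |  True ||  True
False | False |  True | False || False
False | False |  True |  True ||  True
False |  True | False | False || False
False |  True | False |  True ||  True
False |  True |  True | False || False
False |  True |  True |  True ||  True
 True | False | False | False || False
 True | False | False |  True ||  True
 True | False |  True | False || False
 True | False |  True |  True ||  True
 True |  True | False | False ||  True
 True |  True | False |  True ||  True
 True |  True |  True | False ||  True
 True |  True |  True |  True ||  True
The formula is true on 10 of the 16 rows.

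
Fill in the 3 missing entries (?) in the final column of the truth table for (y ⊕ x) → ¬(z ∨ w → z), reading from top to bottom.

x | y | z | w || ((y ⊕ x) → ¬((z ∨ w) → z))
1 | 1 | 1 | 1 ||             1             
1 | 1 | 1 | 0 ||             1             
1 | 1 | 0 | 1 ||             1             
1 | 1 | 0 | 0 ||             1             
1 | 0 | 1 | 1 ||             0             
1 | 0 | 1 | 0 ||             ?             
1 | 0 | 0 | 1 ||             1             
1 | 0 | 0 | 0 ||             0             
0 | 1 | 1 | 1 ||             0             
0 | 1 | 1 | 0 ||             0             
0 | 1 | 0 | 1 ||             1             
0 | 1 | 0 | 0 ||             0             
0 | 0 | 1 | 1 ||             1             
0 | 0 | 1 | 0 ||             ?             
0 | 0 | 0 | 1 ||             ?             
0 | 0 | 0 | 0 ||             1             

Row x=1, y=0, z=1, w=0: (y ⊕ x) = 1, ¬(z ∨ w → z) = 0, so ((y ⊕ x) → ¬((z ∨ w) → z)) = 0.
Row x=0, y=0, z=1, w=0: (y ⊕ x) = 0, ¬(z ∨ w → z) = 0, so ((y ⊕ x) → ¬((z ∨ w) → z)) = 1.
Row x=0, y=0, z=0, w=1: (y ⊕ x) = 0, ¬(z ∨ w → z) = 1, so ((y ⊕ x) → ¬((z ∨ w) → z)) = 1.

0, 1, 1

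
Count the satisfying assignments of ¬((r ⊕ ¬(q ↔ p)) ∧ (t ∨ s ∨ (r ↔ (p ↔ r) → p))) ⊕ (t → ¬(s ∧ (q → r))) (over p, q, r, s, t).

  p   |   q   |   r   |   s   |   t   |   φ  
----- | ----- | ----- | ----- | ----- | -----
 True |  True |  True |  True |  True | False
 True |  True |  True |  True | False |  True
 True |  True |  True | False |  True |  True
 True |  True |  True | False | False |  True
 True |  True | False |  True |  True | False
 True |  True | False |  True | False | False
 True |  True | False | False |  True | False
 True |  True | False | False | False | False
 True | False |  True |  True |  True |  True
 True | False |  True |  True | False | False
 True | False |  True | False |  True | False
 True | False |  True | False | False | False
 True | False | False |  True |  True | False
 True | False | False |  True | False |  True
 True | False | False | False |  True |  True
 True | False | False | False | False | False
False |  True |  True |  True |  True |  True
False |  True |  True |  True | False | False
False |  True |  True | False |  True | False
False |  True |  True | False | False | False
False |  True | False |  True |  True |  True
False |  True | False |  True | False |  True
False |  True | False | False |  True |  True
False |  True | False | False | False |  True
False | False |  True |  True |  True | False
False | False |  True |  True | False |  True
False | False |  True | False |  True |  True
False | False |  True | False | False |  True
False | False | False |  True |  True |  True
False | False | False |  True | False | False
False | False | False | False |  True | False
False | False | False | False | False | False
The formula is true on 15 of the 32 rows.

15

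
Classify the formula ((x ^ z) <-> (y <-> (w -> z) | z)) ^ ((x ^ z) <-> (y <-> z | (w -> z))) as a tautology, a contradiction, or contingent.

contradiction

x  y  z  w     (x ^ z)  (w -> z)  ((w -> z) | z)  (y <-> ((w -> z) | z))  (z | (w -> z))  (y <-> (z | (w -> z)))  φ
F  F  F  F        F        T            T                   F                   T                   F             F
F  F  F  T        F        F            F                   T                   F                   T             F
F  F  T  F        T        T            T                   F                   T                   F             F
F  F  T  T        T        T            T                   F                   T                   F             F
F  T  F  F        F        T            T                   T                   T                   T             F
F  T  F  T        F        F            F                   F                   F                   F             F
F  T  T  F        T        T            T                   T                   T                   T             F
F  T  T  T        T        T            T                   T                   T                   T             F
T  F  F  F        T        T            T                   F                   T                   F             F
T  F  F  T        T        F            F                   T                   F                   T             F
T  F  T  F        F        T            T                   F                   T                   F             F
T  F  T  T        F        T            T                   F                   T                   F             F
T  T  F  F        T        T            T                   T                   T                   T             F
T  T  F  T        T        F            F                   F                   F                   F             F
T  T  T  F        F        T            T                   T                   T                   T             F
T  T  T  T        F        T            T                   T                   T                   T             F
Every row is F, so the formula is a contradiction.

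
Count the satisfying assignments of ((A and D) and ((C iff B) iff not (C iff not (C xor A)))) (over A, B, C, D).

2

A | B | C | D || φ
T | T | T | T || F
T | T | T | F || F
T | T | F | T || T
T | T | F | F || F
T | F | T | T || T
T | F | T | F || F
T | F | F | T || F
T | F | F | F || F
F | T | T | T || F
F | T | T | F || F
F | T | F | T || F
F | T | F | F || F
F | F | T | T || F
F | F | T | F || F
F | F | F | T || F
F | F | F | F || F
The formula is true on 2 of the 16 rows.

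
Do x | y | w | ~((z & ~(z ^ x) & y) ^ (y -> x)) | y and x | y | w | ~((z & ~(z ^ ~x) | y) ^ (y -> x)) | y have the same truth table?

not equivalent

x | y | z | w || φ | ψ
T | T | T | T || T | T
T | T | T | F || T | T
T | T | F | T || T | T
T | T | F | F || T | T
T | F | T | T || T | T
T | F | T | F || T | T
T | F | F | T || T | T
T | F | F | F || T | T
F | T | T | T || T | T
F | T | T | F || T | T
F | T | F | T || T | T
F | T | F | F || T | T
F | F | T | T || T | T
F | F | T | F || F | T
F | F | F | T || T | T
F | F | F | F || F | F
The columns differ at x=F, y=F, z=T, w=F (φ=F, ψ=T), so they are not equivalent.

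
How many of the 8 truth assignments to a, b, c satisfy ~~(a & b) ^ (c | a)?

4

  a      b      c       (~~(a & b) ^ (c | a))
 True   True   True             False        
 True   True  False             False        
 True  False   True              True        
 True  False  False              True        
False   True   True              True        
False   True  False             False        
False  False   True              True        
False  False  False             False        
The formula is true on 4 of the 8 rows.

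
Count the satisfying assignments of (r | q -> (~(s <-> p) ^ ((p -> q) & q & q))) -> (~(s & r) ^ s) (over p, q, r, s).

p | q | r | s || φ
T | T | T | T || T
T | T | T | F || T
T | T | F | T || F
T | T | F | F || T
T | F | T | T || T
T | F | T | F || T
T | F | F | T || F
T | F | F | F || T
F | T | T | T || T
F | T | T | F || T
F | T | F | T || T
F | T | F | F || T
F | F | T | T || T
F | F | T | F || T
F | F | F | T || F
F | F | F | F || T
The formula is true on 13 of the 16 rows.

13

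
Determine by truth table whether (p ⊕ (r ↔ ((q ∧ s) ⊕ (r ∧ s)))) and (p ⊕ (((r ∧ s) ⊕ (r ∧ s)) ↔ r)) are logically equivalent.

not equivalent

p | q | r | s || φ | ψ
0 | 0 | 0 | 0 || 1 | 1
0 | 0 | 0 | 1 || 1 | 1
0 | 0 | 1 | 0 || 0 | 0
0 | 0 | 1 | 1 || 1 | 0
0 | 1 | 0 | 0 || 1 | 1
0 | 1 | 0 | 1 || 0 | 1
0 | 1 | 1 | 0 || 0 | 0
0 | 1 | 1 | 1 || 0 | 0
1 | 0 | 0 | 0 || 0 | 0
1 | 0 | 0 | 1 || 0 | 0
1 | 0 | 1 | 0 || 1 | 1
1 | 0 | 1 | 1 || 0 | 1
1 | 1 | 0 | 0 || 0 | 0
1 | 1 | 0 | 1 || 1 | 0
1 | 1 | 1 | 0 || 1 | 1
1 | 1 | 1 | 1 || 1 | 1
The columns differ at p=0, q=0, r=1, s=1 (φ=1, ψ=0), so they are not equivalent.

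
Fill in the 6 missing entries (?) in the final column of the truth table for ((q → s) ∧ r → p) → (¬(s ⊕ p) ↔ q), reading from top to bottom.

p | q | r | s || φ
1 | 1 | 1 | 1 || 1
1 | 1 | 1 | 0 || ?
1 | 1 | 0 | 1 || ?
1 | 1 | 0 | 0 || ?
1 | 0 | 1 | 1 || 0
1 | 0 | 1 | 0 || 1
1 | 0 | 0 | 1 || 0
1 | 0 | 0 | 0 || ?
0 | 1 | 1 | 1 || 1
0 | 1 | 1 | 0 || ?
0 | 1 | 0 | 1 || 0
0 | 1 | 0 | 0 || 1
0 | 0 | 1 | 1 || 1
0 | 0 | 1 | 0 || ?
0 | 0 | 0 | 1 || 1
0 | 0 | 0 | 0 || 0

Row p=1, q=1, r=1, s=0: ((q → s) ∧ r → p) = 1, (¬(s ⊕ p) ↔ q) = 0, so the formula = 0.
Row p=1, q=1, r=0, s=1: ((q → s) ∧ r → p) = 1, (¬(s ⊕ p) ↔ q) = 1, so the formula = 1.
Row p=1, q=1, r=0, s=0: ((q → s) ∧ r → p) = 1, (¬(s ⊕ p) ↔ q) = 0, so the formula = 0.
Row p=1, q=0, r=0, s=0: ((q → s) ∧ r → p) = 1, (¬(s ⊕ p) ↔ q) = 1, so the formula = 1.
Row p=0, q=1, r=1, s=0: ((q → s) ∧ r → p) = 1, (¬(s ⊕ p) ↔ q) = 1, so the formula = 1.
Row p=0, q=0, r=1, s=0: ((q → s) ∧ r → p) = 0, (¬(s ⊕ p) ↔ q) = 0, so the formula = 1.

0, 1, 0, 1, 1, 1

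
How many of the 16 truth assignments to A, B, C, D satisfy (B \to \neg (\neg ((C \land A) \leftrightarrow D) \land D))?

  A      B      C      D    |    φ  
False  False  False  False  |   True
False  False  False   True  |   True
False  False   True  False  |   True
False  False   True   True  |   True
False   True  False  False  |   True
False   True  False   True  |  False
False   True   True  False  |   True
False   True   True   True  |  False
 True  False  False  False  |   True
 True  False  False   True  |   True
 True  False   True  False  |   True
 True  False   True   True  |   True
 True   True  False  False  |   True
 True   True  False   True  |  False
 True   True   True  False  |   True
 True   True   True   True  |   True
The formula is true on 13 of the 16 rows.

13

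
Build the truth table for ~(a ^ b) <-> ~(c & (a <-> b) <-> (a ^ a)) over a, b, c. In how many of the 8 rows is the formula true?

a  b  c  |  (a ^ b)  ~(a ^ b)  (a <-> b)  (c & (a <-> b))  (a ^ a)  φ
T  T  T  |     F        T          T             T            F     T
T  T  F  |     F        T          T             F            F     F
T  F  T  |     T        F          F             F            F     T
T  F  F  |     T        F          F             F            F     T
F  T  T  |     T        F          F             F            F     T
F  T  F  |     T        F          F             F            F     T
F  F  T  |     F        T          T             T            F     T
F  F  F  |     F        T          T             F            F     F
The formula is true on 6 of the 8 rows.

6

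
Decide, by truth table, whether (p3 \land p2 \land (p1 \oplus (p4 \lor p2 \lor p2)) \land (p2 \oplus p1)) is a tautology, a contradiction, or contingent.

contingent

p1 | p2 | p3 | p4 || (p4 \lor p2 \lor p2) | (p2 \oplus p1) | φ
T  | T  | T  | T  ||          T           |       F        | F
T  | T  | T  | F  ||          T           |       F        | F
T  | T  | F  | T  ||          T           |       F        | F
T  | T  | F  | F  ||          T           |       F        | F
T  | F  | T  | T  ||          T           |       T        | F
T  | F  | T  | F  ||          F           |       T        | F
T  | F  | F  | T  ||          T           |       T        | F
T  | F  | F  | F  ||          F           |       T        | F
F  | T  | T  | T  ||          T           |       T        | T
F  | T  | T  | F  ||          T           |       T        | T
F  | T  | F  | T  ||          T           |       T        | F
F  | T  | F  | F  ||          T           |       T        | F
F  | F  | T  | T  ||          T           |       F        | F
F  | F  | T  | F  ||          F           |       F        | F
F  | F  | F  | T  ||          T           |       F        | F
F  | F  | F  | F  ||          F           |       F        | F
2 of 16 rows are T, so the formula is contingent.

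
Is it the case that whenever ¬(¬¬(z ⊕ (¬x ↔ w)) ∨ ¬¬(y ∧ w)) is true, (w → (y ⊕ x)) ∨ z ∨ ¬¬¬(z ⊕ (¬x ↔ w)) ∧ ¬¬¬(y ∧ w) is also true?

x  y  z  w  |  φ  ψ
T  T  T  T  |  F  T
T  T  T  F  |  T  T
T  T  F  T  |  F  F
T  T  F  F  |  F  T
T  F  T  T  |  F  T
T  F  T  F  |  T  T
T  F  F  T  |  T  T
T  F  F  F  |  F  T
F  T  T  T  |  F  T
F  T  T  F  |  F  T
F  T  F  T  |  F  T
F  T  F  F  |  T  T
F  F  T  T  |  T  T
F  F  T  F  |  F  T
F  F  F  T  |  F  F
F  F  F  F  |  T  T
In every row where φ is true, ψ is also true, so φ ⊨ ψ.

yes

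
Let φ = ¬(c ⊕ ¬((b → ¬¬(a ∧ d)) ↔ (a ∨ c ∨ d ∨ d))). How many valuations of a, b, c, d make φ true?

a  b  c  d  |  (a ∧ d)  ¬(a ∧ d)  ¬¬(a ∧ d)  (b → ¬¬(a ∧ d))  (a ∨ c ∨ d ∨ d)  φ
T  T  T  T  |     T        F          T             T                T         F
T  T  T  F  |     F        T          F             F                T         T
T  T  F  T  |     T        F          T             T                T         T
T  T  F  F  |     F        T          F             F                T         F
T  F  T  T  |     T        F          T             T                T         F
T  F  T  F  |     F        T          F             T                T         F
T  F  F  T  |     T        F          T             T                T         T
T  F  F  F  |     F        T          F             T                T         T
F  T  T  T  |     F        T          F             F                T         T
F  T  T  F  |     F        T          F             F                T         T
F  T  F  T  |     F        T          F             F                T         F
F  T  F  F  |     F        T          F             F                F         T
F  F  T  T  |     F        T          F             T                T         F
F  F  T  F  |     F        T          F             T                T         F
F  F  F  T  |     F        T          F             T                T         T
F  F  F  F  |     F        T          F             T                F         F
The formula is true on 8 of the 16 rows.

8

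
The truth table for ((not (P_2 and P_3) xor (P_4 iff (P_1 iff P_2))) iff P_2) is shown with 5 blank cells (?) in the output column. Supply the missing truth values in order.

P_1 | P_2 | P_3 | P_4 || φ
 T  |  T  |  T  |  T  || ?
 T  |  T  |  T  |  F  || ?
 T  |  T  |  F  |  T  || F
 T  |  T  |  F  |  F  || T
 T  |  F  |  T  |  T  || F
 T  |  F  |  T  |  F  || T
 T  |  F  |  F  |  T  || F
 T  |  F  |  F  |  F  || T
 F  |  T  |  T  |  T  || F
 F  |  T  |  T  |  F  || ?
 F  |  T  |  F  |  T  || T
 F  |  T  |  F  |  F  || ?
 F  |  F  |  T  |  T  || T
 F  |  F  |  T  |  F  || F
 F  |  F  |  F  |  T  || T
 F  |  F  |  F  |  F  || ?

T, F, T, F, F

Row P_1=T, P_2=T, P_3=T, P_4=T: (not (P_2 and P_3) xor (P_4 iff (P_1 iff P_2))) = T, so the formula = T.
Row P_1=T, P_2=T, P_3=T, P_4=F: (not (P_2 and P_3) xor (P_4 iff (P_1 iff P_2))) = F, so the formula = F.
Row P_1=F, P_2=T, P_3=T, P_4=F: (not (P_2 and P_3) xor (P_4 iff (P_1 iff P_2))) = T, so the formula = T.
Row P_1=F, P_2=T, P_3=F, P_4=F: (not (P_2 and P_3) xor (P_4 iff (P_1 iff P_2))) = F, so the formula = F.
Row P_1=F, P_2=F, P_3=F, P_4=F: (not (P_2 and P_3) xor (P_4 iff (P_1 iff P_2))) = T, so the formula = F.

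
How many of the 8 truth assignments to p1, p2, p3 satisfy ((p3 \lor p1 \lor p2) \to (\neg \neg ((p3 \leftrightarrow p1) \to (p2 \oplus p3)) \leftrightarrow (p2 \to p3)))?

p1 | p2 | p3 | φ
-- | -- | -- | -
1  | 1  | 1  | 0
1  | 1  | 0  | 0
1  | 0  | 1  | 1
1  | 0  | 0  | 1
0  | 1  | 1  | 1
0  | 1  | 0  | 0
0  | 0  | 1  | 1
0  | 0  | 0  | 1
The formula is true on 5 of the 8 rows.

5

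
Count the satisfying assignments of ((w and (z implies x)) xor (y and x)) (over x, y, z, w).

x | y | z | w || φ
T | T | T | T || F
T | T | T | F || T
T | T | F | T || F
T | T | F | F || T
T | F | T | T || T
T | F | T | F || F
T | F | F | T || T
T | F | F | F || F
F | T | T | T || F
F | T | T | F || F
F | T | F | T || T
F | T | F | F || F
F | F | T | T || F
F | F | T | F || F
F | F | F | T || T
F | F | F | F || F
The formula is true on 6 of the 16 rows.

6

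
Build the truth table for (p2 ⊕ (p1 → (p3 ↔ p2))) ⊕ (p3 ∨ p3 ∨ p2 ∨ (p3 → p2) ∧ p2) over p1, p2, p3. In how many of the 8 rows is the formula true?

p1 | p2 | p3 || φ
T  | T  | T  || T
T  | T  | F  || F
T  | F  | T  || T
T  | F  | F  || T
F  | T  | T  || T
F  | T  | F  || T
F  | F  | T  || F
F  | F  | F  || T
The formula is true on 6 of the 8 rows.

6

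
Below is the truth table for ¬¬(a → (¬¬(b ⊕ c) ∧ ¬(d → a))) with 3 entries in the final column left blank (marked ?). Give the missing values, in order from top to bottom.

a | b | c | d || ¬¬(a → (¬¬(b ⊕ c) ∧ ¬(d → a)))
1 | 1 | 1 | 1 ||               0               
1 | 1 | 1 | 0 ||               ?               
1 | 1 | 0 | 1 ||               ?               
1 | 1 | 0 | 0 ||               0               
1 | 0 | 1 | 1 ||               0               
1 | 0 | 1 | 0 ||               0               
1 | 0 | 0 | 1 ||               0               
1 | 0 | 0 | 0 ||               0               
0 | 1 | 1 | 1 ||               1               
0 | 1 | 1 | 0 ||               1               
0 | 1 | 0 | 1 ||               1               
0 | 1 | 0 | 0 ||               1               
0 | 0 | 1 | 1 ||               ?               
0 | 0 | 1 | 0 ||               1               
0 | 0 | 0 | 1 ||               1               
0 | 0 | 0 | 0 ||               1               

Row a=1, b=1, c=1, d=0: (a → (¬¬(b ⊕ c) ∧ ¬(d → a))) = 0, ¬(a → (¬¬(b ⊕ c) ∧ ¬(d → a))) = 1, so ¬¬(a → (¬¬(b ⊕ c) ∧ ¬(d → a))) = 0.
Row a=1, b=1, c=0, d=1: (a → (¬¬(b ⊕ c) ∧ ¬(d → a))) = 0, ¬(a → (¬¬(b ⊕ c) ∧ ¬(d → a))) = 1, so ¬¬(a → (¬¬(b ⊕ c) ∧ ¬(d → a))) = 0.
Row a=0, b=0, c=1, d=1: (a → (¬¬(b ⊕ c) ∧ ¬(d → a))) = 1, ¬(a → (¬¬(b ⊕ c) ∧ ¬(d → a))) = 0, so ¬¬(a → (¬¬(b ⊕ c) ∧ ¬(d → a))) = 1.

0, 0, 1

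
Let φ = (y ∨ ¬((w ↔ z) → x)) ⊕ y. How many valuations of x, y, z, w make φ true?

x | y | z | w || ((y ∨ ¬((w ↔ z) → x)) ⊕ y)
1 | 1 | 1 | 1 ||             0             
1 | 1 | 1 | 0 ||             0             
1 | 1 | 0 | 1 ||             0             
1 | 1 | 0 | 0 ||             0             
1 | 0 | 1 | 1 ||             0             
1 | 0 | 1 | 0 ||             0             
1 | 0 | 0 | 1 ||             0             
1 | 0 | 0 | 0 ||             0             
0 | 1 | 1 | 1 ||             0             
0 | 1 | 1 | 0 ||             0             
0 | 1 | 0 | 1 ||             0             
0 | 1 | 0 | 0 ||             0             
0 | 0 | 1 | 1 ||             1             
0 | 0 | 1 | 0 ||             0             
0 | 0 | 0 | 1 ||             0             
0 | 0 | 0 | 0 ||             1             
The formula is true on 2 of the 16 rows.

2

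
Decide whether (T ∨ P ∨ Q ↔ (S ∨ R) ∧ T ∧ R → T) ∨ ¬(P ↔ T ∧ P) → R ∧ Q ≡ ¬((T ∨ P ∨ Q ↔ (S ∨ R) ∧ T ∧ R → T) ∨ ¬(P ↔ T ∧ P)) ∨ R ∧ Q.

P | Q | R | S | T | φ | ψ
- | - | - | - | - | - | -
T | T | T | T | T | T | T
T | T | T | T | F | T | T
T | T | T | F | T | T | T
T | T | T | F | F | T | T
T | T | F | T | T | F | F
T | T | F | T | F | F | F
T | T | F | F | T | F | F
T | T | F | F | F | F | F
T | F | T | T | T | F | F
T | F | T | T | F | F | F
T | F | T | F | T | F | F
T | F | T | F | F | F | F
T | F | F | T | T | F | F
T | F | F | T | F | F | F
T | F | F | F | T | F | F
T | F | F | F | F | F | F
F | T | T | T | T | T | T
F | T | T | T | F | T | T
F | T | T | F | T | T | T
F | T | T | F | F | T | T
F | T | F | T | T | F | F
F | T | F | T | F | F | F
F | T | F | F | T | F | F
F | T | F | F | F | F | F
F | F | T | T | T | F | F
F | F | T | T | F | T | T
F | F | T | F | T | F | F
F | F | T | F | F | T | T
F | F | F | T | T | F | F
F | F | F | T | F | T | T
F | F | F | F | T | F | F
F | F | F | F | F | T | T
The columns for φ and ψ agree on every row, so they are logically equivalent.

equivalent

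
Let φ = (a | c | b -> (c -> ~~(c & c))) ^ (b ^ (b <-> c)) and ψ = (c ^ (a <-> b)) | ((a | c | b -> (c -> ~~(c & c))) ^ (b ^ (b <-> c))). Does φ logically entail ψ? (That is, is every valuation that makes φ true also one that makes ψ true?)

a  b  c  |  φ  ψ
T  T  T  |  T  T
T  T  F  |  F  T
T  F  T  |  T  T
T  F  F  |  F  F
F  T  T  |  T  T
F  T  F  |  F  F
F  F  T  |  T  T
F  F  F  |  F  T
In every row where φ is true, ψ is also true, so φ ⊨ ψ.

yes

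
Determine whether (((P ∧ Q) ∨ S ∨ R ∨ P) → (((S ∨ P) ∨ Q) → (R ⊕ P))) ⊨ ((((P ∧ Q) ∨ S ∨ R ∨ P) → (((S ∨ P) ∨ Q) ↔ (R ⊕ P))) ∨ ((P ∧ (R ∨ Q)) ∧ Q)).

P  Q  R  S  |  φ  ψ
1  1  1  1  |  0  1
1  1  1  0  |  0  1
1  1  0  1  |  1  1
1  1  0  0  |  1  1
1  0  1  1  |  0  0
1  0  1  0  |  0  0
1  0  0  1  |  1  1
1  0  0  0  |  1  1
0  1  1  1  |  1  1
0  1  1  0  |  1  1
0  1  0  1  |  0  0
0  1  0  0  |  1  1
0  0  1  1  |  1  1
0  0  1  0  |  1  0
0  0  0  1  |  0  0
0  0  0  0  |  1  1
At P=0, Q=0, R=1, S=0 we have φ true but ψ false, so φ does not entail ψ.

no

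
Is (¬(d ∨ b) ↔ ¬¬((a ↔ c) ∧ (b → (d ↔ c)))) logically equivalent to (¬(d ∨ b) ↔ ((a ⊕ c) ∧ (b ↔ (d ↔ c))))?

not equivalent

a | b | c | d || φ | ψ
1 | 1 | 1 | 1 || 0 | 1
1 | 1 | 1 | 0 || 1 | 1
1 | 1 | 0 | 1 || 1 | 1
1 | 1 | 0 | 0 || 1 | 0
1 | 0 | 1 | 1 || 0 | 1
1 | 0 | 1 | 0 || 1 | 0
1 | 0 | 0 | 1 || 1 | 0
1 | 0 | 0 | 0 || 0 | 0
0 | 1 | 1 | 1 || 1 | 0
0 | 1 | 1 | 0 || 1 | 1
0 | 1 | 0 | 1 || 1 | 1
0 | 1 | 0 | 0 || 0 | 1
0 | 0 | 1 | 1 || 1 | 1
0 | 0 | 1 | 0 || 0 | 1
0 | 0 | 0 | 1 || 0 | 1
0 | 0 | 0 | 0 || 1 | 0
The columns differ at a=1, b=1, c=1, d=1 (φ=0, ψ=1), so they are not equivalent.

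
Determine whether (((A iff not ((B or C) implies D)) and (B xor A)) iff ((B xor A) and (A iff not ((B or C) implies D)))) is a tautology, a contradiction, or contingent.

A  B  C  D  |  φ
0  0  0  0  |  1
0  0  0  1  |  1
0  0  1  0  |  1
0  0  1  1  |  1
0  1  0  0  |  1
0  1  0  1  |  1
0  1  1  0  |  1
0  1  1  1  |  1
1  0  0  0  |  1
1  0  0  1  |  1
1  0  1  0  |  1
1  0  1  1  |  1
1  1  0  0  |  1
1  1  0  1  |  1
1  1  1  0  |  1
1  1  1  1  |  1
Every row is 1, so the formula is a tautology.

tautology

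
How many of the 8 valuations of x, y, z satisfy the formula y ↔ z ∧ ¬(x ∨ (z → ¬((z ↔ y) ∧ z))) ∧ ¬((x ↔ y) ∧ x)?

5

  x   |   y   |   z   | (z ↔ y) | ((z ↔ y) ∧ z) | ¬((z ↔ y) ∧ z) | (z → ¬((z ↔ y) ∧ z)) | (x ∨ (z → ¬((z ↔ y) ∧ z))) | ¬(x ∨ (z → ¬((z ↔ y) ∧ z))) | (x ↔ y) | ((x ↔ y) ∧ x) | ¬((x ↔ y) ∧ x) |   φ  
----- | ----- | ----- | ------- | ------------- | -------------- | -------------------- | -------------------------- | --------------------------- | ------- | ------------- | -------------- | -----
 True |  True |  True |   True  |      True     |     False      |        False         |            True            |            False            |   True  |      True     |     False      | False
 True |  True | False |  False  |     False     |      True      |         True         |            True            |            False            |   True  |      True     |     False      | False
 True | False |  True |  False  |     False     |      True      |         True         |            True            |            False            |  False  |     False     |      True      |  True
 True | False | False |   True  |     False     |      True      |         True         |            True            |            False            |  False  |     False     |      True      |  True
False |  True |  True |   True  |      True     |     False      |        False         |           False            |             True            |  False  |     False     |      True      |  True
False |  True | False |  False  |     False     |      True      |         True         |            True            |            False            |  False  |     False     |      True      | False
False | False |  True |  False  |     False     |      True      |         True         |            True            |            False            |   True  |     False     |      True      |  True
False | False | False |   True  |     False     |      True      |         True         |            True            |            False            |   True  |     False     |      True      |  True
The formula is true on 5 of the 8 rows.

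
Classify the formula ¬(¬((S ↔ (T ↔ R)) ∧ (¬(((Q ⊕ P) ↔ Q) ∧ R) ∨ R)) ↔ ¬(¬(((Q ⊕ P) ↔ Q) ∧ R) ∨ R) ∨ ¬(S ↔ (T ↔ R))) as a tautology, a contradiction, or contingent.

contradiction

P | Q | R | S | T | φ
- | - | - | - | - | -
T | T | T | T | T | F
T | T | T | T | F | F
T | T | T | F | T | F
T | T | T | F | F | F
T | T | F | T | T | F
T | T | F | T | F | F
T | T | F | F | T | F
T | T | F | F | F | F
T | F | T | T | T | F
T | F | T | T | F | F
T | F | T | F | T | F
T | F | T | F | F | F
T | F | F | T | T | F
T | F | F | T | F | F
T | F | F | F | T | F
T | F | F | F | F | F
F | T | T | T | T | F
F | T | T | T | F | F
F | T | T | F | T | F
F | T | T | F | F | F
F | T | F | T | T | F
F | T | F | T | F | F
F | T | F | F | T | F
F | T | F | F | F | F
F | F | T | T | T | F
F | F | T | T | F | F
F | F | T | F | T | F
F | F | T | F | F | F
F | F | F | T | T | F
F | F | F | T | F | F
F | F | F | F | T | F
F | F | F | F | F | F
Every row is F, so the formula is a contradiction.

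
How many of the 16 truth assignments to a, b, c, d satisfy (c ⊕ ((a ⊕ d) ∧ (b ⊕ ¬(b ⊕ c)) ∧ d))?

10

a  b  c  d  |  (a ⊕ d)  (b ⊕ c)  ¬(b ⊕ c)  (b ⊕ ¬(b ⊕ c))  φ
F  F  F  F  |     F        F        T            T         F
F  F  F  T  |     T        F        T            T         T
F  F  T  F  |     F        T        F            F         T
F  F  T  T  |     T        T        F            F         T
F  T  F  F  |     F        T        F            T         F
F  T  F  T  |     T        T        F            T         T
F  T  T  F  |     F        F        T            F         T
F  T  T  T  |     T        F        T            F         T
T  F  F  F  |     T        F        T            T         F
T  F  F  T  |     F        F        T            T         F
T  F  T  F  |     T        T        F            F         T
T  F  T  T  |     F        T        F            F         T
T  T  F  F  |     T        T        F            T         F
T  T  F  T  |     F        T        F            T         F
T  T  T  F  |     T        F        T            F         T
T  T  T  T  |     F        F        T            F         T
The formula is true on 10 of the 16 rows.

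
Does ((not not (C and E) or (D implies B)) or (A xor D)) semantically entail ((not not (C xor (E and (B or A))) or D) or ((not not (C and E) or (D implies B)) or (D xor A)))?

yes

  A   |   B   |   C   |   D   |   E   |   φ   |   ψ  
----- | ----- | ----- | ----- | ----- | ----- | -----
False | False | False | False | False |  True |  True
False | False | False | False |  True |  True |  True
False | False | False |  True | False |  True |  True
False | False | False |  True |  True |  True |  True
False | False |  True | False | False |  True |  True
False | False |  True | False |  True |  True |  True
False | False |  True |  True | False |  True |  True
False | False |  True |  True |  True |  True |  True
False |  True | False | False | False |  True |  True
False |  True | False | False |  True |  True |  True
False |  True | False |  True | False |  True |  True
False |  True | False |  True |  True |  True |  True
False |  True |  True | False | False |  True |  True
False |  True |  True | False |  True |  True |  True
False |  True |  True |  True | False |  True |  True
False |  True |  True |  True |  True |  True |  True
 True | False | False | False | False |  True |  True
 True | False | False | False |  True |  True |  True
 True | False | False |  True | False | False |  True
 True | False | False |  True |  True | False |  True
 True | False |  True | False | False |  True |  True
 True | False |  True | False |  True |  True |  True
 True | False |  True |  True | False | False |  True
 True | False |  True |  True |  True |  True |  True
 True |  True | False | False | False |  True |  True
 True |  True | False | False |  True |  True |  True
 True |  True | False |  True | False |  True |  True
 True |  True | False |  True |  True |  True |  True
 True |  True |  True | False | False |  True |  True
 True |  True |  True | False |  True |  True |  True
 True |  True |  True |  True | False |  True |  True
 True |  True |  True |  True |  True |  True |  True
In every row where φ is true, ψ is also true, so φ ⊨ ψ.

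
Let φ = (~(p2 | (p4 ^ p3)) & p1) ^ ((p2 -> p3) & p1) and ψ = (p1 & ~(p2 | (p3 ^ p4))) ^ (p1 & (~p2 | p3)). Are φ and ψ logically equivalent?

p1 | p2 | p3 | p4 | φ | ψ
-- | -- | -- | -- | - | -
1  | 1  | 1  | 1  | 1 | 1
1  | 1  | 1  | 0  | 1 | 1
1  | 1  | 0  | 1  | 0 | 0
1  | 1  | 0  | 0  | 0 | 0
1  | 0  | 1  | 1  | 0 | 0
1  | 0  | 1  | 0  | 1 | 1
1  | 0  | 0  | 1  | 1 | 1
1  | 0  | 0  | 0  | 0 | 0
0  | 1  | 1  | 1  | 0 | 0
0  | 1  | 1  | 0  | 0 | 0
0  | 1  | 0  | 1  | 0 | 0
0  | 1  | 0  | 0  | 0 | 0
0  | 0  | 1  | 1  | 0 | 0
0  | 0  | 1  | 0  | 0 | 0
0  | 0  | 0  | 1  | 0 | 0
0  | 0  | 0  | 0  | 0 | 0
The columns for φ and ψ agree on every row, so they are logically equivalent.

equivalent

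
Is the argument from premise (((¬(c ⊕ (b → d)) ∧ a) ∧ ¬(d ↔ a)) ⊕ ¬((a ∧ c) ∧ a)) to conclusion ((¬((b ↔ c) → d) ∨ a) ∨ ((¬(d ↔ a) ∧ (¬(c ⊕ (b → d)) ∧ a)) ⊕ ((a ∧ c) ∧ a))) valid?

a  b  c  d  |  φ  ψ
0  0  0  0  |  1  1
0  0  0  1  |  1  0
0  0  1  0  |  1  0
0  0  1  1  |  1  0
0  1  0  0  |  1  0
0  1  0  1  |  1  0
0  1  1  0  |  1  1
0  1  1  1  |  1  0
1  0  0  0  |  1  1
1  0  0  1  |  1  1
1  0  1  0  |  1  1
1  0  1  1  |  0  1
1  1  0  0  |  0  1
1  1  0  1  |  1  1
1  1  1  0  |  0  1
1  1  1  1  |  0  1
At a=0, b=0, c=0, d=1 we have φ true but ψ false, so φ does not entail ψ.

no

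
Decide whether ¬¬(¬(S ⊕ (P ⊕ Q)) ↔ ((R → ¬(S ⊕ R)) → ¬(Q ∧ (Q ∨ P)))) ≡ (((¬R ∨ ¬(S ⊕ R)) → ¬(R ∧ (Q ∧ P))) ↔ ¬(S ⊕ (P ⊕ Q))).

not equivalent

P | Q | R | S || φ | ψ
T | T | T | T || T | T
T | T | T | F || T | T
T | T | F | T || T | F
T | T | F | F || F | T
T | F | T | T || T | T
T | F | T | F || F | F
T | F | F | T || T | T
T | F | F | F || F | F
F | T | T | T || F | T
F | T | T | F || F | F
F | T | F | T || F | T
F | T | F | F || T | F
F | F | T | T || F | F
F | F | T | F || T | T
F | F | F | T || F | F
F | F | F | F || T | T
The columns differ at P=T, Q=T, R=F, S=T (φ=T, ψ=F), so they are not equivalent.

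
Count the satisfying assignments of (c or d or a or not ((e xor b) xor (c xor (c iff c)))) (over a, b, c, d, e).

a | b | c | d | e | φ
- | - | - | - | - | -
F | F | F | F | F | F
F | F | F | F | T | T
F | F | F | T | F | T
F | F | F | T | T | T
F | F | T | F | F | T
F | F | T | F | T | T
F | F | T | T | F | T
F | F | T | T | T | T
F | T | F | F | F | T
F | T | F | F | T | F
F | T | F | T | F | T
F | T | F | T | T | T
F | T | T | F | F | T
F | T | T | F | T | T
F | T | T | T | F | T
F | T | T | T | T | T
T | F | F | F | F | T
T | F | F | F | T | T
T | F | F | T | F | T
T | F | F | T | T | T
T | F | T | F | F | T
T | F | T | F | T | T
T | F | T | T | F | T
T | F | T | T | T | T
T | T | F | F | F | T
T | T | F | F | T | T
T | T | F | T | F | T
T | T | F | T | T | T
T | T | T | F | F | T
T | T | T | F | T | T
T | T | T | T | F | T
T | T | T | T | T | T
The formula is true on 30 of the 32 rows.

30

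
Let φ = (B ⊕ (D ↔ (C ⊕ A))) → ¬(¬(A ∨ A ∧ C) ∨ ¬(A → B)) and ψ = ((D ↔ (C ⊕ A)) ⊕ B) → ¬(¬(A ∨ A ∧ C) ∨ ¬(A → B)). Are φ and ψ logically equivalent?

equivalent

A | B | C | D || φ | ψ
T | T | T | T || T | T
T | T | T | F || T | T
T | T | F | T || T | T
T | T | F | F || T | T
T | F | T | T || T | T
T | F | T | F || F | F
T | F | F | T || F | F
T | F | F | F || T | T
F | T | T | T || T | T
F | T | T | F || F | F
F | T | F | T || F | F
F | T | F | F || T | T
F | F | T | T || F | F
F | F | T | F || T | T
F | F | F | T || T | T
F | F | F | F || F | F
The columns for φ and ψ agree on every row, so they are logically equivalent.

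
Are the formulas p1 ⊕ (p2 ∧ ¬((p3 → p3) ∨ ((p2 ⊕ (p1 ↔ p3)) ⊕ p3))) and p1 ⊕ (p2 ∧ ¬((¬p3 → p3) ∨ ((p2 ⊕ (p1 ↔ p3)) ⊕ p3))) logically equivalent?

not equivalent

p1  p2  p3  |  φ  ψ
T   T   T   |  T  T
T   T   F   |  T  T
T   F   T   |  T  T
T   F   F   |  T  T
F   T   T   |  F  F
F   T   F   |  F  T
F   F   T   |  F  F
F   F   F   |  F  F
The columns differ at p1=F, p2=T, p3=F (φ=F, ψ=T), so they are not equivalent.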